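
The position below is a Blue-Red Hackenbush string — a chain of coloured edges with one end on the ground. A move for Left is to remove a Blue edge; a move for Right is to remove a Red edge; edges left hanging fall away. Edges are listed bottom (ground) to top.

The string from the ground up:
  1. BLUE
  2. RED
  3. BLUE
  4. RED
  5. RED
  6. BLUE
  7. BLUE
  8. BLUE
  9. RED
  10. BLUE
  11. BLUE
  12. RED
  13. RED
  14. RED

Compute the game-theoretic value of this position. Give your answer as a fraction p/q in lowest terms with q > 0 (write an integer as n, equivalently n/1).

5041/8192

B: Left { 0 }, Right { none } => simplest 1
BR: Left { 0 }, Right { 1 } => simplest 1/2
BRB: Left { 0 1/2 }, Right { 1 } => simplest 3/4
BRBR: Left { 0 1/2 }, Right { 3/4 1 } => simplest 5/8
BRBRR: Left { 0 1/2 }, Right { 5/8 3/4 1 } => simplest 9/16
BRBRRB: Left { 0 1/2 9/16 }, Right { 5/8 3/4 1 } => simplest 19/32
BRBRRBB: Left { 0 1/2 9/16 19/32 }, Right { 5/8 3/4 1 } => simplest 39/64
BRBRRBBB: Left { 0 1/2 9/16 19/32 39/64 }, Right { 5/8 3/4 1 } => simplest 79/128
BRBRRBBBR: Left { 0 1/2 9/16 19/32 39/64 }, Right { 79/128 5/8 3/4 1 } => simplest 157/256
BRBRRBBBRB: Left { 0 1/2 9/16 19/32 39/64 157/256 }, Right { 79/128 5/8 3/4 1 } => simplest 315/512
BRBRRBBBRBB: Left { 0 1/2 9/16 19/32 39/64 157/256 315/512 }, Right { 79/128 5/8 3/4 1 } => simplest 631/1024
BRBRRBBBRBBR: Left { 0 1/2 9/16 19/32 39/64 157/256 315/512 }, Right { 631/1024 79/128 5/8 3/4 1 } => simplest 1261/2048
BRBRRBBBRBBRR: Left { 0 1/2 9/16 19/32 39/64 157/256 315/512 }, Right { 1261/2048 631/1024 79/128 5/8 3/4 1 } => simplest 2521/4096
BRBRRBBBRBBRRR: Left { 0 1/2 9/16 19/32 39/64 157/256 315/512 }, Right { 2521/4096 1261/2048 631/1024 79/128 5/8 3/4 1 } => simplest 5041/8192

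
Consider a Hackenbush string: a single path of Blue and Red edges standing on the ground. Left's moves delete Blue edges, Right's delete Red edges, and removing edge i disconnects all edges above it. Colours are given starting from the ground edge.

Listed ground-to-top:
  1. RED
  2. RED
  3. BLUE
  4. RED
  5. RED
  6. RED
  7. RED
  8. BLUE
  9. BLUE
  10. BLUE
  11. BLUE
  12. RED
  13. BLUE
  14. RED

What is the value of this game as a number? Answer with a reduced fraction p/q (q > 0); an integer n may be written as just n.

G(R) = { — | 0 } so -1
G(RR) = { — | -1 0 } so -2
G(RRB) = { -2 | -1 0 } so -3/2
G(RRBR) = { -2 | -3/2 -1 0 } so -7/4
G(RRBRR) = { -2 | -7/4 -3/2 -1 0 } so -15/8
G(RRBRRR) = { -2 | -15/8 -7/4 -3/2 -1 0 } so -31/16
G(RRBRRRR) = { -2 | -31/16 -15/8 -7/4 -3/2 -1 0 } so -63/32
G(RRBRRRRB) = { -2 -63/32 | -31/16 -15/8 -7/4 -3/2 -1 0 } so -125/64
G(RRBRRRRBB) = { -2 -63/32 -125/64 | -31/16 -15/8 -7/4 -3/2 -1 0 } so -249/128
G(RRBRRRRBBB) = { -2 -63/32 -125/64 -249/128 | -31/16 -15/8 -7/4 -3/2 -1 0 } so -497/256
G(RRBRRRRBBBB) = { -2 -63/32 -125/64 -249/128 -497/256 | -31/16 -15/8 -7/4 -3/2 -1 0 } so -993/512
G(RRBRRRRBBBBR) = { -2 -63/32 -125/64 -249/128 -497/256 | -993/512 -31/16 -15/8 -7/4 -3/2 -1 0 } so -1987/1024
G(RRBRRRRBBBBRB) = { -2 -63/32 -125/64 -249/128 -497/256 -1987/1024 | -993/512 -31/16 -15/8 -7/4 -3/2 -1 0 } so -3973/2048
G(RRBRRRRBBBBRBR) = { -2 -63/32 -125/64 -249/128 -497/256 -1987/1024 | -3973/2048 -993/512 -31/16 -15/8 -7/4 -3/2 -1 0 } so -7947/4096

-7947/4096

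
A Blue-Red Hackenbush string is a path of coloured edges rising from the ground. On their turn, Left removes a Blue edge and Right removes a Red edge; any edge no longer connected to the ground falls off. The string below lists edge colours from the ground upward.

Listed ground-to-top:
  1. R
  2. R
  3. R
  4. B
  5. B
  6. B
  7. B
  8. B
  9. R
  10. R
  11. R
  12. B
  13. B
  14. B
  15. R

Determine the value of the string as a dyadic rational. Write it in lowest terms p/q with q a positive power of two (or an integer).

-8419/4096

Build G(s[:k]) for k = 1..15, string s = R R R B B B B B R R R B B B R.
R: Left { none }, Right { 0 } => simplest -1
RR: Left { none }, Right { -1; 0 } => simplest -2
RRR: Left { none }, Right { -2; -1; 0 } => simplest -3
RRRB: Left { -3 }, Right { -2; -1; 0 } => simplest -5/2
RRRBB: Left { -3; -5/2 }, Right { -2; -1; 0 } => simplest -9/4
RRRBBB: Left { -3; -5/2; -9/4 }, Right { -2; -1; 0 } => simplest -17/8
RRRBBBB: Left { -3; -5/2; -9/4; -17/8 }, Right { -2; -1; 0 } => simplest -33/16
RRRBBBBB: Left { -3; -5/2; -9/4; -17/8; -33/16 }, Right { -2; -1; 0 } => simplest -65/32
RRRBBBBBR: Left { -3; -5/2; -9/4; -17/8; -33/16 }, Right { -65/32; -2; -1; 0 } => simplest -131/64
RRRBBBBBRR: Left { -3; -5/2; -9/4; -17/8; -33/16 }, Right { -131/64; -65/32; -2; -1; 0 } => simplest -263/128
RRRBBBBBRRR: Left { -3; -5/2; -9/4; -17/8; -33/16 }, Right { -263/128; -131/64; -65/32; -2; -1; 0 } => simplest -527/256
RRRBBBBBRRRB: Left { -3; -5/2; -9/4; -17/8; -33/16; -527/256 }, Right { -263/128; -131/64; -65/32; -2; -1; 0 } => simplest -1053/512
RRRBBBBBRRRBB: Left { -3; -5/2; -9/4; -17/8; -33/16; -527/256; -1053/512 }, Right { -263/128; -131/64; -65/32; -2; -1; 0 } => simplest -2105/1024
RRRBBBBBRRRBBB: Left { -3; -5/2; -9/4; -17/8; -33/16; -527/256; -1053/512; -2105/1024 }, Right { -263/128; -131/64; -65/32; -2; -1; 0 } => simplest -4209/2048
RRRBBBBBRRRBBBR: Left { -3; -5/2; -9/4; -17/8; -33/16; -527/256; -1053/512; -2105/1024 }, Right { -4209/2048; -263/128; -131/64; -65/32; -2; -1; 0 } => simplest -8419/4096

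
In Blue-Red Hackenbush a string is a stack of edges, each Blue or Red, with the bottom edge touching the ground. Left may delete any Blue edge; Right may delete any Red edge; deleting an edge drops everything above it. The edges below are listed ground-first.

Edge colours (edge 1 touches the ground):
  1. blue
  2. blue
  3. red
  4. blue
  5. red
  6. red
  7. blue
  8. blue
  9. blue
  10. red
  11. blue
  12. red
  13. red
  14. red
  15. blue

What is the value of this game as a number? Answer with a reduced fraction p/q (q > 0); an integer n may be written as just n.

13219/8192

Recurse on prefixes of the 15-edge string blue blue red blue red red blue blue blue red blue red red red blue:
edge 1 of 15 (blue): { 0 |  } — 1
edge 2 of 15 (blue): { 0 1 |  } — 2
edge 3 of 15 (red): { 0 1 | 2 } — 3/2
edge 4 of 15 (blue): { 0 1 3/2 | 2 } — 7/4
edge 5 of 15 (red): { 0 1 3/2 | 7/4 2 } — 13/8
edge 6 of 15 (red): { 0 1 3/2 | 13/8 7/4 2 } — 25/16
edge 7 of 15 (blue): { 0 1 3/2 25/16 | 13/8 7/4 2 } — 51/32
edge 8 of 15 (blue): { 0 1 3/2 25/16 51/32 | 13/8 7/4 2 } — 103/64
edge 9 of 15 (blue): { 0 1 3/2 25/16 51/32 103/64 | 13/8 7/4 2 } — 207/128
edge 10 of 15 (red): { 0 1 3/2 25/16 51/32 103/64 | 207/128 13/8 7/4 2 } — 413/256
edge 11 of 15 (blue): { 0 1 3/2 25/16 51/32 103/64 413/256 | 207/128 13/8 7/4 2 } — 827/512
edge 12 of 15 (red): { 0 1 3/2 25/16 51/32 103/64 413/256 | 827/512 207/128 13/8 7/4 2 } — 1653/1024
edge 13 of 15 (red): { 0 1 3/2 25/16 51/32 103/64 413/256 | 1653/1024 827/512 207/128 13/8 7/4 2 } — 3305/2048
edge 14 of 15 (red): { 0 1 3/2 25/16 51/32 103/64 413/256 | 3305/2048 1653/1024 827/512 207/128 13/8 7/4 2 } — 6609/4096
edge 15 of 15 (blue): { 0 1 3/2 25/16 51/32 103/64 413/256 6609/4096 | 3305/2048 1653/1024 827/512 207/128 13/8 7/4 2 } — 13219/8192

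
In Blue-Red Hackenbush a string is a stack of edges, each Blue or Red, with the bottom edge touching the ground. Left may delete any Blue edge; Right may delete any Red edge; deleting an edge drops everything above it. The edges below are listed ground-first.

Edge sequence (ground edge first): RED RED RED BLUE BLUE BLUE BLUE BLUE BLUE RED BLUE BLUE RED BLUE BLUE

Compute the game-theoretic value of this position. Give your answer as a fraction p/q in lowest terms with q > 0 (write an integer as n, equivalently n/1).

-8265/4096

Prefix values for RED RED RED BLUE BLUE BLUE BLUE BLUE BLUE RED BLUE BLUE RED BLUE BLUE via {L|R} + simplicity:
step 1: add RED to get R; options L={ none } R={ 0 } = -1
step 2: add RED to get RR; options L={ none } R={ -1,0 } = -2
step 3: add RED to get RRR; options L={ none } R={ -2,-1,0 } = -3
step 4: add BLUE to get RRRB; options L={ -3 } R={ -2,-1,0 } = -5/2
step 5: add BLUE to get RRRBB; options L={ -3,-5/2 } R={ -2,-1,0 } = -9/4
step 6: add BLUE to get RRRBBB; options L={ -3,-5/2,-9/4 } R={ -2,-1,0 } = -17/8
step 7: add BLUE to get RRRBBBB; options L={ -3,-5/2,-9/4,-17/8 } R={ -2,-1,0 } = -33/16
step 8: add BLUE to get RRRBBBBB; options L={ -3,-5/2,-9/4,-17/8,-33/16 } R={ -2,-1,0 } = -65/32
step 9: add BLUE to get RRRBBBBBB; options L={ -3,-5/2,-9/4,-17/8,-33/16,-65/32 } R={ -2,-1,0 } = -129/64
step 10: add RED to get RRRBBBBBBR; options L={ -3,-5/2,-9/4,-17/8,-33/16,-65/32 } R={ -129/64,-2,-1,0 } = -259/128
step 11: add BLUE to get RRRBBBBBBRB; options L={ -3,-5/2,-9/4,-17/8,-33/16,-65/32,-259/128 } R={ -129/64,-2,-1,0 } = -517/256
step 12: add BLUE to get RRRBBBBBBRBB; options L={ -3,-5/2,-9/4,-17/8,-33/16,-65/32,-259/128,-517/256 } R={ -129/64,-2,-1,0 } = -1033/512
step 13: add RED to get RRRBBBBBBRBBR; options L={ -3,-5/2,-9/4,-17/8,-33/16,-65/32,-259/128,-517/256 } R={ -1033/512,-129/64,-2,-1,0 } = -2067/1024
step 14: add BLUE to get RRRBBBBBBRBBRB; options L={ -3,-5/2,-9/4,-17/8,-33/16,-65/32,-259/128,-517/256,-2067/1024 } R={ -1033/512,-129/64,-2,-1,0 } = -4133/2048
step 15: add BLUE to get RRRBBBBBBRBBRBB; options L={ -3,-5/2,-9/4,-17/8,-33/16,-65/32,-259/128,-517/256,-2067/1024,-4133/2048 } R={ -1033/512,-129/64,-2,-1,0 } = -8265/4096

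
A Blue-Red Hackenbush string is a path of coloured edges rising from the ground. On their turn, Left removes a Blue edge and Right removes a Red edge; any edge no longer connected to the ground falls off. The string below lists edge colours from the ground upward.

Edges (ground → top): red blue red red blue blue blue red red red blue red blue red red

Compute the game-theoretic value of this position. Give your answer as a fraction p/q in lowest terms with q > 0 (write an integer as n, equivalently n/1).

Prefix values for red blue red red blue blue blue red red red blue red blue red red via {L|R} + simplicity:
value_1 [r]  L=[∅]  R=[0]  = -1
value_2 [rb]  L=[-1]  R=[0]  = -1/2
value_3 [rbr]  L=[-1]  R=[-1/2; 0]  = -3/4
value_4 [rbrr]  L=[-1]  R=[-3/4; -1/2; 0]  = -7/8
value_5 [rbrrb]  L=[-1; -7/8]  R=[-3/4; -1/2; 0]  = -13/16
value_6 [rbrrbb]  L=[-1; -7/8; -13/16]  R=[-3/4; -1/2; 0]  = -25/32
value_7 [rbrrbbb]  L=[-1; -7/8; -13/16; -25/32]  R=[-3/4; -1/2; 0]  = -49/64
value_8 [rbrrbbbr]  L=[-1; -7/8; -13/16; -25/32]  R=[-49/64; -3/4; -1/2; 0]  = -99/128
value_9 [rbrrbbbrr]  L=[-1; -7/8; -13/16; -25/32]  R=[-99/128; -49/64; -3/4; -1/2; 0]  = -199/256
value_10 [rbrrbbbrrr]  L=[-1; -7/8; -13/16; -25/32]  R=[-199/256; -99/128; -49/64; -3/4; -1/2; 0]  = -399/512
value_11 [rbrrbbbrrrb]  L=[-1; -7/8; -13/16; -25/32; -399/512]  R=[-199/256; -99/128; -49/64; -3/4; -1/2; 0]  = -797/1024
value_12 [rbrrbbbrrrbr]  L=[-1; -7/8; -13/16; -25/32; -399/512]  R=[-797/1024; -199/256; -99/128; -49/64; -3/4; -1/2; 0]  = -1595/2048
value_13 [rbrrbbbrrrbrb]  L=[-1; -7/8; -13/16; -25/32; -399/512; -1595/2048]  R=[-797/1024; -199/256; -99/128; -49/64; -3/4; -1/2; 0]  = -3189/4096
value_14 [rbrrbbbrrrbrbr]  L=[-1; -7/8; -13/16; -25/32; -399/512; -1595/2048]  R=[-3189/4096; -797/1024; -199/256; -99/128; -49/64; -3/4; -1/2; 0]  = -6379/8192
value_15 [rbrrbbbrrrbrbrr]  L=[-1; -7/8; -13/16; -25/32; -399/512; -1595/2048]  R=[-6379/8192; -3189/4096; -797/1024; -199/256; -99/128; -49/64; -3/4; -1/2; 0]  = -12759/16384

-12759/16384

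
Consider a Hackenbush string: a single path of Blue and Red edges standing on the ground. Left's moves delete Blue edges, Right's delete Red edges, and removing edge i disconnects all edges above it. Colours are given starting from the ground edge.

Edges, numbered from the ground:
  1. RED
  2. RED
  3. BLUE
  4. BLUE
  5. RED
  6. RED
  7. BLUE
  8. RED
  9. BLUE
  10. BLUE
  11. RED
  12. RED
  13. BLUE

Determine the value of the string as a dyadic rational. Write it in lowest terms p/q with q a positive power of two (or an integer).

-2893/2048

Build g(s[:k]) for k = 1..13, string s = RED RED BLUE BLUE RED RED BLUE RED BLUE BLUE RED RED BLUE.
edge 1 of 13 (RED): { ∅ | 0 } gives -1
edge 2 of 13 (RED): { ∅ | -1 0 } gives -2
edge 3 of 13 (BLUE): { -2 | -1 0 } gives -3/2
edge 4 of 13 (BLUE): { -2 -3/2 | -1 0 } gives -5/4
edge 5 of 13 (RED): { -2 -3/2 | -5/4 -1 0 } gives -11/8
edge 6 of 13 (RED): { -2 -3/2 | -11/8 -5/4 -1 0 } gives -23/16
edge 7 of 13 (BLUE): { -2 -3/2 -23/16 | -11/8 -5/4 -1 0 } gives -45/32
edge 8 of 13 (RED): { -2 -3/2 -23/16 | -45/32 -11/8 -5/4 -1 0 } gives -91/64
edge 9 of 13 (BLUE): { -2 -3/2 -23/16 -91/64 | -45/32 -11/8 -5/4 -1 0 } gives -181/128
edge 10 of 13 (BLUE): { -2 -3/2 -23/16 -91/64 -181/128 | -45/32 -11/8 -5/4 -1 0 } gives -361/256
edge 11 of 13 (RED): { -2 -3/2 -23/16 -91/64 -181/128 | -361/256 -45/32 -11/8 -5/4 -1 0 } gives -723/512
edge 12 of 13 (RED): { -2 -3/2 -23/16 -91/64 -181/128 | -723/512 -361/256 -45/32 -11/8 -5/4 -1 0 } gives -1447/1024
edge 13 of 13 (BLUE): { -2 -3/2 -23/16 -91/64 -181/128 -1447/1024 | -723/512 -361/256 -45/32 -11/8 -5/4 -1 0 } gives -2893/2048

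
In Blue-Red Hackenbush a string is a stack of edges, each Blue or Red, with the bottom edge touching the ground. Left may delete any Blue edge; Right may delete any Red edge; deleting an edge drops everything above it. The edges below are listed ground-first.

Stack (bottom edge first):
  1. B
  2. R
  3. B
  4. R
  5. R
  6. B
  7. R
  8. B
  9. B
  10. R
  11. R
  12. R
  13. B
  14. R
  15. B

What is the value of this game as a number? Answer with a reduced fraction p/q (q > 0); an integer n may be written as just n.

Recurse on prefixes of the 15-edge string B R B R R B R B B R R R B R B:
step 1: add B to get B; options L={ 0 } R={  } so 1
step 2: add R to get BR; options L={ 0 } R={ 1 } so 1/2
step 3: add B to get BRB; options L={ 0 1/2 } R={ 1 } so 3/4
step 4: add R to get BRBR; options L={ 0 1/2 } R={ 3/4 1 } so 5/8
step 5: add R to get BRBRR; options L={ 0 1/2 } R={ 5/8 3/4 1 } so 9/16
step 6: add B to get BRBRRB; options L={ 0 1/2 9/16 } R={ 5/8 3/4 1 } so 19/32
step 7: add R to get BRBRRBR; options L={ 0 1/2 9/16 } R={ 19/32 5/8 3/4 1 } so 37/64
step 8: add B to get BRBRRBRB; options L={ 0 1/2 9/16 37/64 } R={ 19/32 5/8 3/4 1 } so 75/128
step 9: add B to get BRBRRBRBB; options L={ 0 1/2 9/16 37/64 75/128 } R={ 19/32 5/8 3/4 1 } so 151/256
step 10: add R to get BRBRRBRBBR; options L={ 0 1/2 9/16 37/64 75/128 } R={ 151/256 19/32 5/8 3/4 1 } so 301/512
step 11: add R to get BRBRRBRBBRR; options L={ 0 1/2 9/16 37/64 75/128 } R={ 301/512 151/256 19/32 5/8 3/4 1 } so 601/1024
step 12: add R to get BRBRRBRBBRRR; options L={ 0 1/2 9/16 37/64 75/128 } R={ 601/1024 301/512 151/256 19/32 5/8 3/4 1 } so 1201/2048
step 13: add B to get BRBRRBRBBRRRB; options L={ 0 1/2 9/16 37/64 75/128 1201/2048 } R={ 601/1024 301/512 151/256 19/32 5/8 3/4 1 } so 2403/4096
step 14: add R to get BRBRRBRBBRRRBR; options L={ 0 1/2 9/16 37/64 75/128 1201/2048 } R={ 2403/4096 601/1024 301/512 151/256 19/32 5/8 3/4 1 } so 4805/8192
step 15: add B to get BRBRRBRBBRRRBRB; options L={ 0 1/2 9/16 37/64 75/128 1201/2048 4805/8192 } R={ 2403/4096 601/1024 301/512 151/256 19/32 5/8 3/4 1 } so 9611/16384

9611/16384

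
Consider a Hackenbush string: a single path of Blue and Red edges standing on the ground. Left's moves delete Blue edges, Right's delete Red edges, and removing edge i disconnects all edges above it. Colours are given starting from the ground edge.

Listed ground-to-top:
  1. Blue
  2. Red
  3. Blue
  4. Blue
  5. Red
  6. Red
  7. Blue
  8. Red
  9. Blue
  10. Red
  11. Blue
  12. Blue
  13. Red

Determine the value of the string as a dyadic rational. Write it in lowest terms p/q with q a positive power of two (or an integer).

step 1: add Blue to get B; options L={ 0 } R={ · } gives 1
step 2: add Red to get BR; options L={ 0 } R={ 1 } gives 1/2
step 3: add Blue to get BRB; options L={ 0; 1/2 } R={ 1 } gives 3/4
step 4: add Blue to get BRBB; options L={ 0; 1/2; 3/4 } R={ 1 } gives 7/8
step 5: add Red to get BRBBR; options L={ 0; 1/2; 3/4 } R={ 7/8; 1 } gives 13/16
step 6: add Red to get BRBBRR; options L={ 0; 1/2; 3/4 } R={ 13/16; 7/8; 1 } gives 25/32
step 7: add Blue to get BRBBRRB; options L={ 0; 1/2; 3/4; 25/32 } R={ 13/16; 7/8; 1 } gives 51/64
step 8: add Red to get BRBBRRBR; options L={ 0; 1/2; 3/4; 25/32 } R={ 51/64; 13/16; 7/8; 1 } gives 101/128
step 9: add Blue to get BRBBRRBRB; options L={ 0; 1/2; 3/4; 25/32; 101/128 } R={ 51/64; 13/16; 7/8; 1 } gives 203/256
step 10: add Red to get BRBBRRBRBR; options L={ 0; 1/2; 3/4; 25/32; 101/128 } R={ 203/256; 51/64; 13/16; 7/8; 1 } gives 405/512
step 11: add Blue to get BRBBRRBRBRB; options L={ 0; 1/2; 3/4; 25/32; 101/128; 405/512 } R={ 203/256; 51/64; 13/16; 7/8; 1 } gives 811/1024
step 12: add Blue to get BRBBRRBRBRBB; options L={ 0; 1/2; 3/4; 25/32; 101/128; 405/512; 811/1024 } R={ 203/256; 51/64; 13/16; 7/8; 1 } gives 1623/2048
step 13: add Red to get BRBBRRBRBRBBR; options L={ 0; 1/2; 3/4; 25/32; 101/128; 405/512; 811/1024 } R={ 1623/2048; 203/256; 51/64; 13/16; 7/8; 1 } gives 3245/4096

3245/4096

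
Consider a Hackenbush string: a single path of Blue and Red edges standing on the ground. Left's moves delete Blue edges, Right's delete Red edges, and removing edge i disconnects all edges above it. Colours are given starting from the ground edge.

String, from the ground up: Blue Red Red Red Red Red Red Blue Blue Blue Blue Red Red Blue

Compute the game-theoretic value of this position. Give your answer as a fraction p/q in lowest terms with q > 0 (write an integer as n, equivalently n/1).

243/8192

Build value(s[:k]) for k = 1..14, string s = Blue Red Red Red Red Red Red Blue Blue Blue Blue Red Red Blue.
value_1 [B]  L=[0]  R=[∅]  = 1
value_2 [BR]  L=[0]  R=[1]  = 1/2
value_3 [BRR]  L=[0]  R=[1/2, 1]  = 1/4
value_4 [BRRR]  L=[0]  R=[1/4, 1/2, 1]  = 1/8
value_5 [BRRRR]  L=[0]  R=[1/8, 1/4, 1/2, 1]  = 1/16
value_6 [BRRRRR]  L=[0]  R=[1/16, 1/8, 1/4, 1/2, 1]  = 1/32
value_7 [BRRRRRR]  L=[0]  R=[1/32, 1/16, 1/8, 1/4, 1/2, 1]  = 1/64
value_8 [BRRRRRRB]  L=[0, 1/64]  R=[1/32, 1/16, 1/8, 1/4, 1/2, 1]  = 3/128
value_9 [BRRRRRRBB]  L=[0, 1/64, 3/128]  R=[1/32, 1/16, 1/8, 1/4, 1/2, 1]  = 7/256
value_10 [BRRRRRRBBB]  L=[0, 1/64, 3/128, 7/256]  R=[1/32, 1/16, 1/8, 1/4, 1/2, 1]  = 15/512
value_11 [BRRRRRRBBBB]  L=[0, 1/64, 3/128, 7/256, 15/512]  R=[1/32, 1/16, 1/8, 1/4, 1/2, 1]  = 31/1024
value_12 [BRRRRRRBBBBR]  L=[0, 1/64, 3/128, 7/256, 15/512]  R=[31/1024, 1/32, 1/16, 1/8, 1/4, 1/2, 1]  = 61/2048
value_13 [BRRRRRRBBBBRR]  L=[0, 1/64, 3/128, 7/256, 15/512]  R=[61/2048, 31/1024, 1/32, 1/16, 1/8, 1/4, 1/2, 1]  = 121/4096
value_14 [BRRRRRRBBBBRRB]  L=[0, 1/64, 3/128, 7/256, 15/512, 121/4096]  R=[61/2048, 31/1024, 1/32, 1/16, 1/8, 1/4, 1/2, 1]  = 243/8192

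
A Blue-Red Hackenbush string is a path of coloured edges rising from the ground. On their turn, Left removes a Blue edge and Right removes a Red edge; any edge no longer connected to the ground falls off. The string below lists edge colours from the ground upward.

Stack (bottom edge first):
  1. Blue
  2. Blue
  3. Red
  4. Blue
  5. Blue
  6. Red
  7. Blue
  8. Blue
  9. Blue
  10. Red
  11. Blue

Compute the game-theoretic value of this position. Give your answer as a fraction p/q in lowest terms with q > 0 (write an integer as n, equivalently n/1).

955/512

Recurse on prefixes of the 11-edge string Blue Blue Red Blue Blue Red Blue Blue Blue Red Blue:
value_1 [B]  L=[0]  R=[none]  so 1
value_2 [BB]  L=[0; 1]  R=[none]  so 2
value_3 [BBR]  L=[0; 1]  R=[2]  so 3/2
value_4 [BBRB]  L=[0; 1; 3/2]  R=[2]  so 7/4
value_5 [BBRBB]  L=[0; 1; 3/2; 7/4]  R=[2]  so 15/8
value_6 [BBRBBR]  L=[0; 1; 3/2; 7/4]  R=[15/8; 2]  so 29/16
value_7 [BBRBBRB]  L=[0; 1; 3/2; 7/4; 29/16]  R=[15/8; 2]  so 59/32
value_8 [BBRBBRBB]  L=[0; 1; 3/2; 7/4; 29/16; 59/32]  R=[15/8; 2]  so 119/64
value_9 [BBRBBRBBB]  L=[0; 1; 3/2; 7/4; 29/16; 59/32; 119/64]  R=[15/8; 2]  so 239/128
value_10 [BBRBBRBBBR]  L=[0; 1; 3/2; 7/4; 29/16; 59/32; 119/64]  R=[239/128; 15/8; 2]  so 477/256
value_11 [BBRBBRBBBRB]  L=[0; 1; 3/2; 7/4; 29/16; 59/32; 119/64; 477/256]  R=[239/128; 15/8; 2]  so 955/512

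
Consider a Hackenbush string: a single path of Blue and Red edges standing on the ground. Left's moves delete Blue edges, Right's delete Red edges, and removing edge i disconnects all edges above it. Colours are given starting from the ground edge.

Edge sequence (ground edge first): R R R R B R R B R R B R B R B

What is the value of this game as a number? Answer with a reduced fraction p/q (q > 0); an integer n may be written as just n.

-7893/2048

R: Left { · }, Right { 0 } — simplest -1
RR: Left { · }, Right { -1 0 } — simplest -2
RRR: Left { · }, Right { -2 -1 0 } — simplest -3
RRRR: Left { · }, Right { -3 -2 -1 0 } — simplest -4
RRRRB: Left { -4 }, Right { -3 -2 -1 0 } — simplest -7/2
RRRRBR: Left { -4 }, Right { -7/2 -3 -2 -1 0 } — simplest -15/4
RRRRBRR: Left { -4 }, Right { -15/4 -7/2 -3 -2 -1 0 } — simplest -31/8
RRRRBRRB: Left { -4 -31/8 }, Right { -15/4 -7/2 -3 -2 -1 0 } — simplest -61/16
RRRRBRRBR: Left { -4 -31/8 }, Right { -61/16 -15/4 -7/2 -3 -2 -1 0 } — simplest -123/32
RRRRBRRBRR: Left { -4 -31/8 }, Right { -123/32 -61/16 -15/4 -7/2 -3 -2 -1 0 } — simplest -247/64
RRRRBRRBRRB: Left { -4 -31/8 -247/64 }, Right { -123/32 -61/16 -15/4 -7/2 -3 -2 -1 0 } — simplest -493/128
RRRRBRRBRRBR: Left { -4 -31/8 -247/64 }, Right { -493/128 -123/32 -61/16 -15/4 -7/2 -3 -2 -1 0 } — simplest -987/256
RRRRBRRBRRBRB: Left { -4 -31/8 -247/64 -987/256 }, Right { -493/128 -123/32 -61/16 -15/4 -7/2 -3 -2 -1 0 } — simplest -1973/512
RRRRBRRBRRBRBR: Left { -4 -31/8 -247/64 -987/256 }, Right { -1973/512 -493/128 -123/32 -61/16 -15/4 -7/2 -3 -2 -1 0 } — simplest -3947/1024
RRRRBRRBRRBRBRB: Left { -4 -31/8 -247/64 -987/256 -3947/1024 }, Right { -1973/512 -493/128 -123/32 -61/16 -15/4 -7/2 -3 -2 -1 0 } — simplest -7893/2048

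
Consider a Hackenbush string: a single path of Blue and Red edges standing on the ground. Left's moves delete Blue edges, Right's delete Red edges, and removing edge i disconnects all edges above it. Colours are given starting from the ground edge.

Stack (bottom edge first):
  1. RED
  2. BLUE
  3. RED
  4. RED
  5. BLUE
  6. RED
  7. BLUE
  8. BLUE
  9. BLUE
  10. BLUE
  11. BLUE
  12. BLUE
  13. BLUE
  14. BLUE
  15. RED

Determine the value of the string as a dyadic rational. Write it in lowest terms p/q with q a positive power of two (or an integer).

1 of 15 · R · max L −∞ · min R 0 — -1
2 of 15 · RB · max L -1 · min R 0 — -1/2
3 of 15 · RBR · max L -1 · min R -1/2 — -3/4
4 of 15 · RBRR · max L -1 · min R -3/4 — -7/8
5 of 15 · RBRRB · max L -7/8 · min R -3/4 — -13/16
6 of 15 · RBRRBR · max L -7/8 · min R -13/16 — -27/32
7 of 15 · RBRRBRB · max L -27/32 · min R -13/16 — -53/64
8 of 15 · RBRRBRBB · max L -53/64 · min R -13/16 — -105/128
9 of 15 · RBRRBRBBB · max L -105/128 · min R -13/16 — -209/256
10 of 15 · RBRRBRBBBB · max L -209/256 · min R -13/16 — -417/512
11 of 15 · RBRRBRBBBBB · max L -417/512 · min R -13/16 — -833/1024
12 of 15 · RBRRBRBBBBBB · max L -833/1024 · min R -13/16 — -1665/2048
13 of 15 · RBRRBRBBBBBBB · max L -1665/2048 · min R -13/16 — -3329/4096
14 of 15 · RBRRBRBBBBBBBB · max L -3329/4096 · min R -13/16 — -6657/8192
15 of 15 · RBRRBRBBBBBBBBR · max L -3329/4096 · min R -6657/8192 — -13315/16384

-13315/16384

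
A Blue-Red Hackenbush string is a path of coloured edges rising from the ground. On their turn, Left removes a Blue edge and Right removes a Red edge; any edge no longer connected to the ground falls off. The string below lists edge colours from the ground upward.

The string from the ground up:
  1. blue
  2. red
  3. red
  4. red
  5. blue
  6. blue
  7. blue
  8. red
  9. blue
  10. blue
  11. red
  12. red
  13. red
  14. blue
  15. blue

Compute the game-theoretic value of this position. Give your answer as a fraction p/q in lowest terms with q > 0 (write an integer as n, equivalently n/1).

step 1: add blue to get b; options L={ 0 } R={ none } gives 1
step 2: add red to get br; options L={ 0 } R={ 1 } gives 1/2
step 3: add red to get brr; options L={ 0 } R={ 1/2, 1 } gives 1/4
step 4: add red to get brrr; options L={ 0 } R={ 1/4, 1/2, 1 } gives 1/8
step 5: add blue to get brrrb; options L={ 0, 1/8 } R={ 1/4, 1/2, 1 } gives 3/16
step 6: add blue to get brrrbb; options L={ 0, 1/8, 3/16 } R={ 1/4, 1/2, 1 } gives 7/32
step 7: add blue to get brrrbbb; options L={ 0, 1/8, 3/16, 7/32 } R={ 1/4, 1/2, 1 } gives 15/64
step 8: add red to get brrrbbbr; options L={ 0, 1/8, 3/16, 7/32 } R={ 15/64, 1/4, 1/2, 1 } gives 29/128
step 9: add blue to get brrrbbbrb; options L={ 0, 1/8, 3/16, 7/32, 29/128 } R={ 15/64, 1/4, 1/2, 1 } gives 59/256
step 10: add blue to get brrrbbbrbb; options L={ 0, 1/8, 3/16, 7/32, 29/128, 59/256 } R={ 15/64, 1/4, 1/2, 1 } gives 119/512
step 11: add red to get brrrbbbrbbr; options L={ 0, 1/8, 3/16, 7/32, 29/128, 59/256 } R={ 119/512, 15/64, 1/4, 1/2, 1 } gives 237/1024
step 12: add red to get brrrbbbrbbrr; options L={ 0, 1/8, 3/16, 7/32, 29/128, 59/256 } R={ 237/1024, 119/512, 15/64, 1/4, 1/2, 1 } gives 473/2048
step 13: add red to get brrrbbbrbbrrr; options L={ 0, 1/8, 3/16, 7/32, 29/128, 59/256 } R={ 473/2048, 237/1024, 119/512, 15/64, 1/4, 1/2, 1 } gives 945/4096
step 14: add blue to get brrrbbbrbbrrrb; options L={ 0, 1/8, 3/16, 7/32, 29/128, 59/256, 945/4096 } R={ 473/2048, 237/1024, 119/512, 15/64, 1/4, 1/2, 1 } gives 1891/8192
step 15: add blue to get brrrbbbrbbrrrbb; options L={ 0, 1/8, 3/16, 7/32, 29/128, 59/256, 945/4096, 1891/8192 } R={ 473/2048, 237/1024, 119/512, 15/64, 1/4, 1/2, 1 } gives 3783/16384

3783/16384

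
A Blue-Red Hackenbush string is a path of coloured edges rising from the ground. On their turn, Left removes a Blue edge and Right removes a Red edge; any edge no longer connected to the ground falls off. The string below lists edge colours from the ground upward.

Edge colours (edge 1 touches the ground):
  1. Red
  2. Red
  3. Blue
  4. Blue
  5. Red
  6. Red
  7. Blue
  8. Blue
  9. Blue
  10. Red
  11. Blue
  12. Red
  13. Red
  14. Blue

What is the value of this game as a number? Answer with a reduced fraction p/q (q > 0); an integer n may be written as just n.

-5677/4096

step 1: add Red to get R; options L={  } R={ 0 } — -1
step 2: add Red to get RR; options L={  } R={ -1, 0 } — -2
step 3: add Blue to get RRB; options L={ -2 } R={ -1, 0 } — -3/2
step 4: add Blue to get RRBB; options L={ -2, -3/2 } R={ -1, 0 } — -5/4
step 5: add Red to get RRBBR; options L={ -2, -3/2 } R={ -5/4, -1, 0 } — -11/8
step 6: add Red to get RRBBRR; options L={ -2, -3/2 } R={ -11/8, -5/4, -1, 0 } — -23/16
step 7: add Blue to get RRBBRRB; options L={ -2, -3/2, -23/16 } R={ -11/8, -5/4, -1, 0 } — -45/32
step 8: add Blue to get RRBBRRBB; options L={ -2, -3/2, -23/16, -45/32 } R={ -11/8, -5/4, -1, 0 } — -89/64
step 9: add Blue to get RRBBRRBBB; options L={ -2, -3/2, -23/16, -45/32, -89/64 } R={ -11/8, -5/4, -1, 0 } — -177/128
step 10: add Red to get RRBBRRBBBR; options L={ -2, -3/2, -23/16, -45/32, -89/64 } R={ -177/128, -11/8, -5/4, -1, 0 } — -355/256
step 11: add Blue to get RRBBRRBBBRB; options L={ -2, -3/2, -23/16, -45/32, -89/64, -355/256 } R={ -177/128, -11/8, -5/4, -1, 0 } — -709/512
step 12: add Red to get RRBBRRBBBRBR; options L={ -2, -3/2, -23/16, -45/32, -89/64, -355/256 } R={ -709/512, -177/128, -11/8, -5/4, -1, 0 } — -1419/1024
step 13: add Red to get RRBBRRBBBRBRR; options L={ -2, -3/2, -23/16, -45/32, -89/64, -355/256 } R={ -1419/1024, -709/512, -177/128, -11/8, -5/4, -1, 0 } — -2839/2048
step 14: add Blue to get RRBBRRBBBRBRRB; options L={ -2, -3/2, -23/16, -45/32, -89/64, -355/256, -2839/2048 } R={ -1419/1024, -709/512, -177/128, -11/8, -5/4, -1, 0 } — -5677/4096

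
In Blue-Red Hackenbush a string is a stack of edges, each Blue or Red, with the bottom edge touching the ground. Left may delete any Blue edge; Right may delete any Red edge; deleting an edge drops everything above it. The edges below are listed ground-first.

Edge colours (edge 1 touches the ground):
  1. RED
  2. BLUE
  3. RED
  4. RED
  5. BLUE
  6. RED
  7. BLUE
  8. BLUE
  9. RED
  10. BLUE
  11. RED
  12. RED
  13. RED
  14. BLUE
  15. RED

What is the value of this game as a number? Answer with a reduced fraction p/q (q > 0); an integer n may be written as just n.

-13499/16384

Recurse on prefixes of the 15-edge string RED BLUE RED RED BLUE RED BLUE BLUE RED BLUE RED RED RED BLUE RED:
step 1: add RED to get R; options L={  } R={ 0 } gives -1
step 2: add BLUE to get RB; options L={ -1 } R={ 0 } gives -1/2
step 3: add RED to get RBR; options L={ -1 } R={ -1/2,0 } gives -3/4
step 4: add RED to get RBRR; options L={ -1 } R={ -3/4,-1/2,0 } gives -7/8
step 5: add BLUE to get RBRRB; options L={ -1,-7/8 } R={ -3/4,-1/2,0 } gives -13/16
step 6: add RED to get RBRRBR; options L={ -1,-7/8 } R={ -13/16,-3/4,-1/2,0 } gives -27/32
step 7: add BLUE to get RBRRBRB; options L={ -1,-7/8,-27/32 } R={ -13/16,-3/4,-1/2,0 } gives -53/64
step 8: add BLUE to get RBRRBRBB; options L={ -1,-7/8,-27/32,-53/64 } R={ -13/16,-3/4,-1/2,0 } gives -105/128
step 9: add RED to get RBRRBRBBR; options L={ -1,-7/8,-27/32,-53/64 } R={ -105/128,-13/16,-3/4,-1/2,0 } gives -211/256
step 10: add BLUE to get RBRRBRBBRB; options L={ -1,-7/8,-27/32,-53/64,-211/256 } R={ -105/128,-13/16,-3/4,-1/2,0 } gives -421/512
step 11: add RED to get RBRRBRBBRBR; options L={ -1,-7/8,-27/32,-53/64,-211/256 } R={ -421/512,-105/128,-13/16,-3/4,-1/2,0 } gives -843/1024
step 12: add RED to get RBRRBRBBRBRR; options L={ -1,-7/8,-27/32,-53/64,-211/256 } R={ -843/1024,-421/512,-105/128,-13/16,-3/4,-1/2,0 } gives -1687/2048
step 13: add RED to get RBRRBRBBRBRRR; options L={ -1,-7/8,-27/32,-53/64,-211/256 } R={ -1687/2048,-843/1024,-421/512,-105/128,-13/16,-3/4,-1/2,0 } gives -3375/4096
step 14: add BLUE to get RBRRBRBBRBRRRB; options L={ -1,-7/8,-27/32,-53/64,-211/256,-3375/4096 } R={ -1687/2048,-843/1024,-421/512,-105/128,-13/16,-3/4,-1/2,0 } gives -6749/8192
step 15: add RED to get RBRRBRBBRBRRRBR; options L={ -1,-7/8,-27/32,-53/64,-211/256,-3375/4096 } R={ -6749/8192,-1687/2048,-843/1024,-421/512,-105/128,-13/16,-3/4,-1/2,0 } gives -13499/16384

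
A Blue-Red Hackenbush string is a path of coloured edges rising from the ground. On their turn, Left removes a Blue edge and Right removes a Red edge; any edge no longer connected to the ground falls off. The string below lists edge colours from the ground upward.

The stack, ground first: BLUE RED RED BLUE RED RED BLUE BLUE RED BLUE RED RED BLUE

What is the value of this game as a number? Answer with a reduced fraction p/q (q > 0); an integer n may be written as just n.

1235/4096

edge 1 of 13 (BLUE): { 0 |  } so 1
edge 2 of 13 (RED): { 0 | 1 } so 1/2
edge 3 of 13 (RED): { 0 | 1/2 1 } so 1/4
edge 4 of 13 (BLUE): { 0 1/4 | 1/2 1 } so 3/8
edge 5 of 13 (RED): { 0 1/4 | 3/8 1/2 1 } so 5/16
edge 6 of 13 (RED): { 0 1/4 | 5/16 3/8 1/2 1 } so 9/32
edge 7 of 13 (BLUE): { 0 1/4 9/32 | 5/16 3/8 1/2 1 } so 19/64
edge 8 of 13 (BLUE): { 0 1/4 9/32 19/64 | 5/16 3/8 1/2 1 } so 39/128
edge 9 of 13 (RED): { 0 1/4 9/32 19/64 | 39/128 5/16 3/8 1/2 1 } so 77/256
edge 10 of 13 (BLUE): { 0 1/4 9/32 19/64 77/256 | 39/128 5/16 3/8 1/2 1 } so 155/512
edge 11 of 13 (RED): { 0 1/4 9/32 19/64 77/256 | 155/512 39/128 5/16 3/8 1/2 1 } so 309/1024
edge 12 of 13 (RED): { 0 1/4 9/32 19/64 77/256 | 309/1024 155/512 39/128 5/16 3/8 1/2 1 } so 617/2048
edge 13 of 13 (BLUE): { 0 1/4 9/32 19/64 77/256 617/2048 | 309/1024 155/512 39/128 5/16 3/8 1/2 1 } so 1235/4096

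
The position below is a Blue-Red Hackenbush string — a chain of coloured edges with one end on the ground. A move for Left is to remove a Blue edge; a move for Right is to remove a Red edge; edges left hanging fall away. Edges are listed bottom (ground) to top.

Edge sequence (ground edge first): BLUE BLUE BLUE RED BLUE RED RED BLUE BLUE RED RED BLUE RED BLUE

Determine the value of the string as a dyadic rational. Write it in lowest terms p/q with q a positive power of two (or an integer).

5323/2048

1 of 14 · B · max L 0 · min R +∞ = 1
2 of 14 · BB · max L 1 · min R +∞ = 2
3 of 14 · BBB · max L 2 · min R +∞ = 3
4 of 14 · BBBR · max L 2 · min R 3 = 5/2
5 of 14 · BBBRB · max L 5/2 · min R 3 = 11/4
6 of 14 · BBBRBR · max L 5/2 · min R 11/4 = 21/8
7 of 14 · BBBRBRR · max L 5/2 · min R 21/8 = 41/16
8 of 14 · BBBRBRRB · max L 41/16 · min R 21/8 = 83/32
9 of 14 · BBBRBRRBB · max L 83/32 · min R 21/8 = 167/64
10 of 14 · BBBRBRRBBR · max L 83/32 · min R 167/64 = 333/128
11 of 14 · BBBRBRRBBRR · max L 83/32 · min R 333/128 = 665/256
12 of 14 · BBBRBRRBBRRB · max L 665/256 · min R 333/128 = 1331/512
13 of 14 · BBBRBRRBBRRBR · max L 665/256 · min R 1331/512 = 2661/1024
14 of 14 · BBBRBRRBBRRBRB · max L 2661/1024 · min R 1331/512 = 5323/2048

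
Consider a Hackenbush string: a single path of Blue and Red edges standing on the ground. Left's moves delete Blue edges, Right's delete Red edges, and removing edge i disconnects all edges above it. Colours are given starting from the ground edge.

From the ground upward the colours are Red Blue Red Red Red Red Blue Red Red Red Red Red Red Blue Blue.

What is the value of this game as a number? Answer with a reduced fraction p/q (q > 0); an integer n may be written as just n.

1 of 15 · R · max L −∞ · min R 0 — -1
2 of 15 · RB · max L -1 · min R 0 — -1/2
3 of 15 · RBR · max L -1 · min R -1/2 — -3/4
4 of 15 · RBRR · max L -1 · min R -3/4 — -7/8
5 of 15 · RBRRR · max L -1 · min R -7/8 — -15/16
6 of 15 · RBRRRR · max L -1 · min R -15/16 — -31/32
7 of 15 · RBRRRRB · max L -31/32 · min R -15/16 — -61/64
8 of 15 · RBRRRRBR · max L -31/32 · min R -61/64 — -123/128
9 of 15 · RBRRRRBRR · max L -31/32 · min R -123/128 — -247/256
10 of 15 · RBRRRRBRRR · max L -31/32 · min R -247/256 — -495/512
11 of 15 · RBRRRRBRRRR · max L -31/32 · min R -495/512 — -991/1024
12 of 15 · RBRRRRBRRRRR · max L -31/32 · min R -991/1024 — -1983/2048
13 of 15 · RBRRRRBRRRRRR · max L -31/32 · min R -1983/2048 — -3967/4096
14 of 15 · RBRRRRBRRRRRRB · max L -3967/4096 · min R -1983/2048 — -7933/8192
15 of 15 · RBRRRRBRRRRRRBB · max L -7933/8192 · min R -1983/2048 — -15865/16384

-15865/16384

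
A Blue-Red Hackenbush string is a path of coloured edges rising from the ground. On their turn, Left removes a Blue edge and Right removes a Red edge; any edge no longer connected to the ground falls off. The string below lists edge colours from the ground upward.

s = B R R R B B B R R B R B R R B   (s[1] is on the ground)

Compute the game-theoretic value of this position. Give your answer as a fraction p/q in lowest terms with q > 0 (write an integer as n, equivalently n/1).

3667/16384

1 of 15 · B · max L 0 · min R +∞ -> 1
2 of 15 · BR · max L 0 · min R 1 -> 1/2
3 of 15 · BRR · max L 0 · min R 1/2 -> 1/4
4 of 15 · BRRR · max L 0 · min R 1/4 -> 1/8
5 of 15 · BRRRB · max L 1/8 · min R 1/4 -> 3/16
6 of 15 · BRRRBB · max L 3/16 · min R 1/4 -> 7/32
7 of 15 · BRRRBBB · max L 7/32 · min R 1/4 -> 15/64
8 of 15 · BRRRBBBR · max L 7/32 · min R 15/64 -> 29/128
9 of 15 · BRRRBBBRR · max L 7/32 · min R 29/128 -> 57/256
10 of 15 · BRRRBBBRRB · max L 57/256 · min R 29/128 -> 115/512
11 of 15 · BRRRBBBRRBR · max L 57/256 · min R 115/512 -> 229/1024
12 of 15 · BRRRBBBRRBRB · max L 229/1024 · min R 115/512 -> 459/2048
13 of 15 · BRRRBBBRRBRBR · max L 229/1024 · min R 459/2048 -> 917/4096
14 of 15 · BRRRBBBRRBRBRR · max L 229/1024 · min R 917/4096 -> 1833/8192
15 of 15 · BRRRBBBRRBRBRRB · max L 1833/8192 · min R 917/4096 -> 3667/16384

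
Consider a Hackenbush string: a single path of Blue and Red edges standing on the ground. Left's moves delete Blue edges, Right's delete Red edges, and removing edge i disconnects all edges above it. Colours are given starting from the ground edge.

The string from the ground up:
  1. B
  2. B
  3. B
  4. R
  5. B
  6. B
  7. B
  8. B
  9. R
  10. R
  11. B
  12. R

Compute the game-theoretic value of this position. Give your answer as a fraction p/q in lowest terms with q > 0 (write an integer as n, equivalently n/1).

1509/512

B: Left { 0 }, Right { · } gives simplest 1
BB: Left { 0, 1 }, Right { · } gives simplest 2
BBB: Left { 0, 1, 2 }, Right { · } gives simplest 3
BBBR: Left { 0, 1, 2 }, Right { 3 } gives simplest 5/2
BBBRB: Left { 0, 1, 2, 5/2 }, Right { 3 } gives simplest 11/4
BBBRBB: Left { 0, 1, 2, 5/2, 11/4 }, Right { 3 } gives simplest 23/8
BBBRBBB: Left { 0, 1, 2, 5/2, 11/4, 23/8 }, Right { 3 } gives simplest 47/16
BBBRBBBB: Left { 0, 1, 2, 5/2, 11/4, 23/8, 47/16 }, Right { 3 } gives simplest 95/32
BBBRBBBBR: Left { 0, 1, 2, 5/2, 11/4, 23/8, 47/16 }, Right { 95/32, 3 } gives simplest 189/64
BBBRBBBBRR: Left { 0, 1, 2, 5/2, 11/4, 23/8, 47/16 }, Right { 189/64, 95/32, 3 } gives simplest 377/128
BBBRBBBBRRB: Left { 0, 1, 2, 5/2, 11/4, 23/8, 47/16, 377/128 }, Right { 189/64, 95/32, 3 } gives simplest 755/256
BBBRBBBBRRBR: Left { 0, 1, 2, 5/2, 11/4, 23/8, 47/16, 377/128 }, Right { 755/256, 189/64, 95/32, 3 } gives simplest 1509/512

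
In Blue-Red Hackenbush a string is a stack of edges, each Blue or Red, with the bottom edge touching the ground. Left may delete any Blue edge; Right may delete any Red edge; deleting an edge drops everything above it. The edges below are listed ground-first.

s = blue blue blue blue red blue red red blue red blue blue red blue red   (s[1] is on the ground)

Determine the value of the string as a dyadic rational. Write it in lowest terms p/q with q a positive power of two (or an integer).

7349/2048

g(b) = { 0 | ∅ } → 1
g(bb) = { 0, 1 | ∅ } → 2
g(bbb) = { 0, 1, 2 | ∅ } → 3
g(bbbb) = { 0, 1, 2, 3 | ∅ } → 4
g(bbbbr) = { 0, 1, 2, 3 | 4 } → 7/2
g(bbbbrb) = { 0, 1, 2, 3, 7/2 | 4 } → 15/4
g(bbbbrbr) = { 0, 1, 2, 3, 7/2 | 15/4, 4 } → 29/8
g(bbbbrbrr) = { 0, 1, 2, 3, 7/2 | 29/8, 15/4, 4 } → 57/16
g(bbbbrbrrb) = { 0, 1, 2, 3, 7/2, 57/16 | 29/8, 15/4, 4 } → 115/32
g(bbbbrbrrbr) = { 0, 1, 2, 3, 7/2, 57/16 | 115/32, 29/8, 15/4, 4 } → 229/64
g(bbbbrbrrbrb) = { 0, 1, 2, 3, 7/2, 57/16, 229/64 | 115/32, 29/8, 15/4, 4 } → 459/128
g(bbbbrbrrbrbb) = { 0, 1, 2, 3, 7/2, 57/16, 229/64, 459/128 | 115/32, 29/8, 15/4, 4 } → 919/256
g(bbbbrbrrbrbbr) = { 0, 1, 2, 3, 7/2, 57/16, 229/64, 459/128 | 919/256, 115/32, 29/8, 15/4, 4 } → 1837/512
g(bbbbrbrrbrbbrb) = { 0, 1, 2, 3, 7/2, 57/16, 229/64, 459/128, 1837/512 | 919/256, 115/32, 29/8, 15/4, 4 } → 3675/1024
g(bbbbrbrrbrbbrbr) = { 0, 1, 2, 3, 7/2, 57/16, 229/64, 459/128, 1837/512 | 3675/1024, 919/256, 115/32, 29/8, 15/4, 4 } → 7349/2048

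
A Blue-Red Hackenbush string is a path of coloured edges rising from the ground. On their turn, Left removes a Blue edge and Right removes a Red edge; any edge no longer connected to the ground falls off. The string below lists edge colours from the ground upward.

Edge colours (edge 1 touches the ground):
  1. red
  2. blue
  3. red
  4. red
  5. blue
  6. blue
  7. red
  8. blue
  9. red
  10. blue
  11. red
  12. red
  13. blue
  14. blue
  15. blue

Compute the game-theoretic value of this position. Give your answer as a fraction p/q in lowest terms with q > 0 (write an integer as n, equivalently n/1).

-12977/16384

Build val(s[:k]) for k = 1..15, string s = red blue red red blue blue red blue red blue red red blue blue blue.
r: Left { — }, Right { 0 } => simplest -1
rb: Left { -1 }, Right { 0 } => simplest -1/2
rbr: Left { -1 }, Right { -1/2, 0 } => simplest -3/4
rbrr: Left { -1 }, Right { -3/4, -1/2, 0 } => simplest -7/8
rbrrb: Left { -1, -7/8 }, Right { -3/4, -1/2, 0 } => simplest -13/16
rbrrbb: Left { -1, -7/8, -13/16 }, Right { -3/4, -1/2, 0 } => simplest -25/32
rbrrbbr: Left { -1, -7/8, -13/16 }, Right { -25/32, -3/4, -1/2, 0 } => simplest -51/64
rbrrbbrb: Left { -1, -7/8, -13/16, -51/64 }, Right { -25/32, -3/4, -1/2, 0 } => simplest -101/128
rbrrbbrbr: Left { -1, -7/8, -13/16, -51/64 }, Right { -101/128, -25/32, -3/4, -1/2, 0 } => simplest -203/256
rbrrbbrbrb: Left { -1, -7/8, -13/16, -51/64, -203/256 }, Right { -101/128, -25/32, -3/4, -1/2, 0 } => simplest -405/512
rbrrbbrbrbr: Left { -1, -7/8, -13/16, -51/64, -203/256 }, Right { -405/512, -101/128, -25/32, -3/4, -1/2, 0 } => simplest -811/1024
rbrrbbrbrbrr: Left { -1, -7/8, -13/16, -51/64, -203/256 }, Right { -811/1024, -405/512, -101/128, -25/32, -3/4, -1/2, 0 } => simplest -1623/2048
rbrrbbrbrbrrb: Left { -1, -7/8, -13/16, -51/64, -203/256, -1623/2048 }, Right { -811/1024, -405/512, -101/128, -25/32, -3/4, -1/2, 0 } => simplest -3245/4096
rbrrbbrbrbrrbb: Left { -1, -7/8, -13/16, -51/64, -203/256, -1623/2048, -3245/4096 }, Right { -811/1024, -405/512, -101/128, -25/32, -3/4, -1/2, 0 } => simplest -6489/8192
rbrrbbrbrbrrbbb: Left { -1, -7/8, -13/16, -51/64, -203/256, -1623/2048, -3245/4096, -6489/8192 }, Right { -811/1024, -405/512, -101/128, -25/32, -3/4, -1/2, 0 } => simplest -12977/16384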